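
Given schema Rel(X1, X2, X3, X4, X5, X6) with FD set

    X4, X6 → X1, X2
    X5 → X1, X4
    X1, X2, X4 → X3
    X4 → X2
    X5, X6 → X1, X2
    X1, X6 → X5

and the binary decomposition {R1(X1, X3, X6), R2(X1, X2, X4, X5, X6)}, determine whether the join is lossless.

Common attributes: R1 ∩ R2 = {X1, X6}.
Closure of {X1, X6}: X1, X6 → X5 applies, adding X5; X5 → X1, X4 applies, adding X4; X4 → X2 applies, adding X2; X1, X2, X4 → X3 applies, adding X3. So (X1, X6)⁺ = {X1, X2, X3, X4, X5, X6}.
This closure contains every attribute of R1, so R1 ∩ R2 → R1. The join is lossless.

Yes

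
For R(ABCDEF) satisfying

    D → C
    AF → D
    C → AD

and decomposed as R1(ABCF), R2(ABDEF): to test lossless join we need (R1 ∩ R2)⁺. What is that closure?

ABCDF

R1 ∩ R2 = {ABF}.
AF → D applies, adding D
D → C applies, adding C
Closure: {ABCDF}.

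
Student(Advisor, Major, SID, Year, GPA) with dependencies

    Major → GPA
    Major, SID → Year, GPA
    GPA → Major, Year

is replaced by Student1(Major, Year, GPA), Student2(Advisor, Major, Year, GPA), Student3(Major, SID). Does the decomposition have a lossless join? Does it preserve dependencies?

Lossless test (chase): Rows 1 and 3 agree on Major; apply Major→GPA and equate their GPA entries. Rows 1 and 3 agree on GPA; apply GPA→Major, Year and equate their Major, Year entries. No row becomes fully distinguished — the join is lossy.
Dependency preservation: Major, SID → Year, GPA is not contained in any single fragment, but the restricted closure of its left-hand side across the fragments still reaches the right-hand side; the remaining FDs each lie inside some fragment. All dependencies are preserved.

lossy but dependency-preserving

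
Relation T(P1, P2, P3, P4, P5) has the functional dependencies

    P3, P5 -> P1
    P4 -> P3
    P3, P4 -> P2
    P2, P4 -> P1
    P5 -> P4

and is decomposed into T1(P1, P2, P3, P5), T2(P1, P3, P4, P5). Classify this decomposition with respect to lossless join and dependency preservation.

lossless but not dependency-preserving

Lossless test: (P1, P3, P5)⁺ = {P1, P2, P3, P4, P5}, which contains all of one fragment — lossless.
Dependency preservation: the restricted closure of {P3, P4} across the fragments never reaches {P2}, so P3, P4 → P2 cannot be enforced without a join — not preserved.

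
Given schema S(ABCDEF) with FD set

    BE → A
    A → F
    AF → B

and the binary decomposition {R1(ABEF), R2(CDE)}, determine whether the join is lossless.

Common attributes: R1 ∩ R2 = {E}.
No dependency enlarges {E}, so (E)⁺ = {E}.
The closure contains neither all of R1 = {ABEF} nor all of R2 = {CDE}, so the common attributes are not a superkey of either fragment. The join is lossy.

No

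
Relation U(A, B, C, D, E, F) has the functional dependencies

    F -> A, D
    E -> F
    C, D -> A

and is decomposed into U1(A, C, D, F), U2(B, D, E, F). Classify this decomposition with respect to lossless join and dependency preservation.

Lossless test: (D, F)⁺ = {A, D, F}, which is a superkey of neither fragment — lossy.
Dependency preservation: every FD's attributes lie within a single fragment, so each can be enforced locally — preserved.

lossy but dependency-preserving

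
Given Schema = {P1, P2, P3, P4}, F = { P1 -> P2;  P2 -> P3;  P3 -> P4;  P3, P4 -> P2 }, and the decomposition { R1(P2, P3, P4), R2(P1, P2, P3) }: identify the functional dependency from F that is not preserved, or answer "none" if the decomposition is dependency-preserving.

P1 → P2 lies within R2.
P2 → P3 lies within R1.
P3 → P4 lies within R1.
P3, P4 → P2 lies within R1.
Every dependency is enforceable on the fragments, so the decomposition is dependency-preserving.

none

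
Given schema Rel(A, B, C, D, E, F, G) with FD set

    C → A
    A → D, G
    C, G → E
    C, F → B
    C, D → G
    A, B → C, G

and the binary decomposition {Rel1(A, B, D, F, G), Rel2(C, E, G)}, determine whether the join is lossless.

No

Common attributes: Rel1 ∩ Rel2 = {G}.
No dependency enlarges {G}, so (G)⁺ = {G}.
The closure contains neither all of Rel1 = {A, B, D, F, G} nor all of Rel2 = {C, E, G}, so the common attributes are not a superkey of either fragment. The join is lossy.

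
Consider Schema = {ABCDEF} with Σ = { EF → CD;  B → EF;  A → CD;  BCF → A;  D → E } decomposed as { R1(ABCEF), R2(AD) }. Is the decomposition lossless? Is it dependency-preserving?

lossless but not dependency-preserving

Lossless test: (A)⁺ = {ACDE}, which contains all of one fragment — lossless.
Dependency preservation: the restricted closure of {EF} across the fragments never reaches {CD}, so EF → CD cannot be enforced without a join — not preserved.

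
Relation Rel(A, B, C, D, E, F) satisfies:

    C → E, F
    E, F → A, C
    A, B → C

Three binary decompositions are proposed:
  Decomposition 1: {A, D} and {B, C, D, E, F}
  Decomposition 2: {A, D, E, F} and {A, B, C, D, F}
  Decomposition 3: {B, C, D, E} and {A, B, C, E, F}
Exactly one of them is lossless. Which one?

Decomposition 3

Decomposition 1: common = {D}, closure = {D} → lossy.
Decomposition 2: common = {A, D, F}, closure = {A, D, F} → lossy.
Decomposition 3: common = {B, C, E}, closure = {A, B, C, E, F} → lossless.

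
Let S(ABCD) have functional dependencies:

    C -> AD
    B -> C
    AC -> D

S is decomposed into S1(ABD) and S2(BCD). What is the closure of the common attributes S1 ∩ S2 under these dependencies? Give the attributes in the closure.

ABCD

S1 ∩ S2 = {BD}.
B → C applies, adding C
C → AD applies, adding A
Closure: {ABCD}.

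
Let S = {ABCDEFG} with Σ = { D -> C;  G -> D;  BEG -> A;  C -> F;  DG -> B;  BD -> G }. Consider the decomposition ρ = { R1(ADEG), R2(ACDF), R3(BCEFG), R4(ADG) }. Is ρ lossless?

Yes

Chase test. Columns are ABCDEFG; row i has aⱼ where attribute j ∈ Ri, else bᵢⱼ.
Initial tableau (one row per fragment):
  row 1: a1 b12 b13 a4 a5 b16 a7
  row 2: a1 b22 a3 a4 b25 a6 b27
  row 3: b31 a2 a3 b34 a5 a6 a7
  row 4: a1 b42 b43 a4 b45 b46 a7
Rows 1 and 2 agree on D; apply D→C and equate their C entries.
Rows 1 and 4 agree on D; apply D→C and equate their C entries.
Rows 1 and 3 agree on G; apply G→D and equate their D entries.
Rows 1 and 2 agree on C; apply C→F and equate their F entries.
Rows 1 and 4 agree on C; apply C→F and equate their F entries.
Rows 1 and 3 agree on DG; apply DG→B and equate their B entries.
Rows 1 and 4 agree on DG; apply DG→B and equate their B entries.
Rows 1 and 3 agree on BEG; apply BEG→A and equate their A entries.
Row 1 is now all distinguished symbols — the join is lossless.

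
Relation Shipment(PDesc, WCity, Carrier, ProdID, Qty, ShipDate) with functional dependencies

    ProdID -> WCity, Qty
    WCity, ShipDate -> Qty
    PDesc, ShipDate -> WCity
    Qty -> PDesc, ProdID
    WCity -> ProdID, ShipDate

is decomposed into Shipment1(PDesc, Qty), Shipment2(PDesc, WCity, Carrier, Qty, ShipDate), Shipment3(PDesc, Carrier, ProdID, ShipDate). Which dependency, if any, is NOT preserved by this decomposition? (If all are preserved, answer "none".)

ProdID → WCity, Qty: restricted closure across fragments reaches WCity, Qty.
WCity, ShipDate → Qty lies within Shipment2.
PDesc, ShipDate → WCity lies within Shipment2.
Qty → PDesc, ProdID: restricted closure across fragments reaches PDesc, ProdID.
WCity → ProdID, ShipDate: restricted closure across fragments reaches ProdID, ShipDate.
Every dependency is enforceable on the fragments, so the decomposition is dependency-preserving.

none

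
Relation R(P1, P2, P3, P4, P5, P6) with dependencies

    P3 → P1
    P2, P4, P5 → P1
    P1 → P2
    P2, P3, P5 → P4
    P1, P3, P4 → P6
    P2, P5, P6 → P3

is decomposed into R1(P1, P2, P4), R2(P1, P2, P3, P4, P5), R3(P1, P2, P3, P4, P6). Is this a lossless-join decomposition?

Chase test. Columns are P1, P2, P3, P4, P5, P6; row i has aⱼ where attribute j ∈ Ri, else bᵢⱼ.
Initial tableau (one row per fragment):
  row 1: a1 a2 b13 a4 b15 b16
  row 2: a1 a2 a3 a4 a5 b26
  row 3: a1 a2 a3 a4 b35 a6
Rows 2 and 3 agree on P1, P3, P4; apply P1, P3, P4→P6 and equate their P6 entries.
Row 2 is now all distinguished symbols — the join is lossless.

Yes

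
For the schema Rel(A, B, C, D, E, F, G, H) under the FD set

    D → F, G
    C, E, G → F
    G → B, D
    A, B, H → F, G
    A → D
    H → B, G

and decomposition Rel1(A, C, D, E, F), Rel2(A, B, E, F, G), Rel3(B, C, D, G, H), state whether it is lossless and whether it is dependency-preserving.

Lossless test (chase): Rows 1 and 3 agree on D; apply D→F, G and equate their F, G entries. Rows 1 and 2 agree on G; apply G→B, D and equate their B, D entries. No row becomes fully distinguished — the join is lossy.
Dependency preservation: D → F, G; C, E, G → F; A, B, H → F, G are not contained in any single fragment, but the restricted closure of each left-hand side across the fragments still reaches the right-hand side; the remaining FDs each lie inside some fragment. All dependencies are preserved.

lossy but dependency-preserving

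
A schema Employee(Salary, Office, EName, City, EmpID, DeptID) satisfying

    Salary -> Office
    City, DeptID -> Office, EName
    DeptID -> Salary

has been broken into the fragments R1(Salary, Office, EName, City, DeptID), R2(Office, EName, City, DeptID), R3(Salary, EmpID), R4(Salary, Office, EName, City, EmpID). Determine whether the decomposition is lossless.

No

Chase test. Columns are Salary, Office, EName, City, EmpID, DeptID; row i has aⱼ where attribute j ∈ Ri, else bᵢⱼ.
Initial tableau (one row per fragment):
  row 1: a1 a2 a3 a4 b15 a6
  row 2: b21 a2 a3 a4 b25 a6
  row 3: a1 b32 b33 b34 a5 b36
  row 4: a1 a2 a3 a4 a5 b46
Rows 1 and 3 agree on Salary; apply Salary→Office and equate their Office entries.
Rows 1 and 2 agree on DeptID; apply DeptID→Salary and equate their Salary entries.
No row becomes fully distinguished — the join is lossy.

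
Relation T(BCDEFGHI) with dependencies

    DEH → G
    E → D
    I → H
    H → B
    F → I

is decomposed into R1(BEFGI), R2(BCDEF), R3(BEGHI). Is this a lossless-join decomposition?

Chase test. Columns are BCDEFGHI; row i has aⱼ where attribute j ∈ Ri, else bᵢⱼ.
Initial tableau (one row per fragment):
  row 1: a1 b12 b13 a4 a5 a6 b17 a8
  row 2: a1 a2 a3 a4 a5 b26 b27 b28
  row 3: a1 b32 b33 a4 b35 a6 a7 a8
Rows 1 and 2 agree on E; apply E→D and equate their D entries.
Rows 1 and 3 agree on E; apply E→D and equate their D entries.
Rows 1 and 3 agree on I; apply I→H and equate their H entries.
Rows 1 and 2 agree on F; apply F→I and equate their I entries.
Rows 1 and 2 agree on I; apply I→H and equate their H entries.
Rows 1 and 2 agree on DEH; apply DEH→G and equate their G entries.
Row 2 is now all distinguished symbols — the join is lossless.

Yes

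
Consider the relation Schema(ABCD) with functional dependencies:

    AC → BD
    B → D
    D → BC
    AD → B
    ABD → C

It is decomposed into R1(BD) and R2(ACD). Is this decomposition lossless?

Common attributes: R1 ∩ R2 = {D}.
Closure of {D}: D → BC applies, adding BC. So (D)⁺ = {BCD}.
This closure contains every attribute of R1, so R1 ∩ R2 → R1. The join is lossless.

Yes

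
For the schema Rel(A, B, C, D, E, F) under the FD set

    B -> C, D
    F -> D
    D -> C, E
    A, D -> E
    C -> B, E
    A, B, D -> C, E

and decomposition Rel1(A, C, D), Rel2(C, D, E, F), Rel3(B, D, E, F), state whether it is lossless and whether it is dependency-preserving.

Lossless test (chase): Rows 1 and 2 agree on D; apply D→C, E and equate their C, E entries. Rows 1 and 3 agree on D; apply D→C, E and equate their C, E entries. Rows 1 and 2 agree on C; apply C→B, E and equate their B, E entries. Rows 1 and 3 agree on C; apply C→B, E and equate their B, E entries. No row becomes fully distinguished — the join is lossy.
Dependency preservation: B → C, D; A, D → E; C → B, E; A, B, D → C, E are not contained in any single fragment, but the restricted closure of each left-hand side across the fragments still reaches the right-hand side; the remaining FDs each lie inside some fragment. All dependencies are preserved.

lossy but dependency-preserving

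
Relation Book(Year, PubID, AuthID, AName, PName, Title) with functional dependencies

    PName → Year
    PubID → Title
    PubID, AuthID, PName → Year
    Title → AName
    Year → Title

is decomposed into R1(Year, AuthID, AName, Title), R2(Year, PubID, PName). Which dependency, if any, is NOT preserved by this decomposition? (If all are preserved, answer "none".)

PubID → Title

Check PubID → Title: no single fragment contains all of {PubID, Title}, and the restricted closure of {PubID} across the fragments never reaches {Title}.
PName → Year is preserved.
PubID, AuthID, PName → Year is preserved.
Title → AName is preserved.
Year → Title is preserved.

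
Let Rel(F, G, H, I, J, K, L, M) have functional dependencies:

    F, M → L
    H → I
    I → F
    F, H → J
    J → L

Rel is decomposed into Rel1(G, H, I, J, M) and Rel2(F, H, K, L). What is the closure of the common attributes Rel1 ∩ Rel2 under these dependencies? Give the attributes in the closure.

F, H, I, J, L

Rel1 ∩ Rel2 = {H}.
H → I applies, adding I
I → F applies, adding F
F, H → J applies, adding J
J → L applies, adding L
Closure: {F, H, I, J, L}.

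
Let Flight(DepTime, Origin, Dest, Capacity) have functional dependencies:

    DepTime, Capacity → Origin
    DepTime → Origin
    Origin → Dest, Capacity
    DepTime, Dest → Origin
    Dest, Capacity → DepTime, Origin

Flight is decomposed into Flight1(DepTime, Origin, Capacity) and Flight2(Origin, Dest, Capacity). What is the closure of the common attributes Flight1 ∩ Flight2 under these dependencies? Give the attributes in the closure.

Flight1 ∩ Flight2 = {Origin, Capacity}.
Origin → Dest, Capacity applies, adding Dest
Dest, Capacity → DepTime, Origin applies, adding DepTime
Closure: {DepTime, Origin, Dest, Capacity}.

DepTime, Origin, Dest, Capacity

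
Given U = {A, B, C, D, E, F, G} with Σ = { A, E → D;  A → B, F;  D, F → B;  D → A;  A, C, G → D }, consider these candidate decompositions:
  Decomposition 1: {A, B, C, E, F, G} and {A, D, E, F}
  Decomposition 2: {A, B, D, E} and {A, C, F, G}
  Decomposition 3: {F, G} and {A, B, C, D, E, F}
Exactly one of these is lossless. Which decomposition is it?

Decomposition 1: common = {A, E, F}, closure = {A, B, D, E, F} → lossless.
Decomposition 2: common = {A}, closure = {A, B, F} → lossy.
Decomposition 3: common = {F}, closure = {F} → lossy.

Decomposition 1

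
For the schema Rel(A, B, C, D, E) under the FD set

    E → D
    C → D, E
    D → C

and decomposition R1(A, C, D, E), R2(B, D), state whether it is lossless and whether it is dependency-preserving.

Lossless test: (D)⁺ = {C, D, E}, which is a superkey of neither fragment — lossy.
Dependency preservation: every FD's attributes lie within a single fragment, so each can be enforced locally — preserved.

lossy but dependency-preserving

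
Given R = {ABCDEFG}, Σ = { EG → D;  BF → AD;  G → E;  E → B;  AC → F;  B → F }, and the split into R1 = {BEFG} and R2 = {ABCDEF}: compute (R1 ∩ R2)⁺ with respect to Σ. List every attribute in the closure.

ABDEF

R1 ∩ R2 = {BEF}.
BF → AD applies, adding AD
Closure: {ABDEF}.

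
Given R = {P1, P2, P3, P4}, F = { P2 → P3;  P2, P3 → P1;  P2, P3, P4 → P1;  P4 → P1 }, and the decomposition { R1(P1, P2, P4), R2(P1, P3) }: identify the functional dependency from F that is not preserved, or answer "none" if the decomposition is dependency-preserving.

Check P2 → P3: no single fragment contains all of {P2, P3}, and the restricted closure of {P2} across the fragments never reaches {P3}.
P2, P3 → P1 is preserved.
P2, P3, P4 → P1 is preserved.
P4 → P1 is preserved.

P2 → P3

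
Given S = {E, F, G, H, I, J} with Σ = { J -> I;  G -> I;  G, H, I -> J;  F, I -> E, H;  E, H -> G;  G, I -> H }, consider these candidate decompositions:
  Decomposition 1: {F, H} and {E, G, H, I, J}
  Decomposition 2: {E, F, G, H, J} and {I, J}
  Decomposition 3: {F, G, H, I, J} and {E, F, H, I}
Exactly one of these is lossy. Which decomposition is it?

Decomposition 1: common = {H}, closure = {H} → lossy.
Decomposition 2: common = {J}, closure = {I, J} → lossless.
Decomposition 3: common = {F, H, I}, closure = {E, F, G, H, I, J} → lossless.

Decomposition 1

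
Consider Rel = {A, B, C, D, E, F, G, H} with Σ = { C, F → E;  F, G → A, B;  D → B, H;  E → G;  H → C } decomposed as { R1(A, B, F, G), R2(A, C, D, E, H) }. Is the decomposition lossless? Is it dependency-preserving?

Lossless test: (A)⁺ = {A}, which is a superkey of neither fragment — lossy.
Dependency preservation: the restricted closure of {C, F} across the fragments never reaches {E}, so C, F → E cannot be enforced without a join — not preserved.

lossy and not dependency-preserving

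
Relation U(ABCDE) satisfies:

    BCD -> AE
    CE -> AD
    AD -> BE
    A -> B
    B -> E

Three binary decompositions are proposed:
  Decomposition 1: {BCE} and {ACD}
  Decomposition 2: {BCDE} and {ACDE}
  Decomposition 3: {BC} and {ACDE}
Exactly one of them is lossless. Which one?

Decomposition 2

Decomposition 1: common = {C}, closure = {C} → lossy.
Decomposition 2: common = {CDE}, closure = {ABCDE} → lossless.
Decomposition 3: common = {C}, closure = {C} → lossy.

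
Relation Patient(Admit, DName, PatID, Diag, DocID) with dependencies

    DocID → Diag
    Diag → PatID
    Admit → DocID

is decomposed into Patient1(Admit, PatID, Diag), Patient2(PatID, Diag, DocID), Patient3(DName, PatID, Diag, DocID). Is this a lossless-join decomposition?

Chase test. Columns are Admit, DName, PatID, Diag, DocID; row i has aⱼ where attribute j ∈ Patienti, else bᵢⱼ.
Initial tableau (one row per fragment):
  row 1: a1 b12 a3 a4 b15
  row 2: b21 b22 a3 a4 a5
  row 3: b31 a2 a3 a4 a5
No row becomes fully distinguished — the join is lossy.

No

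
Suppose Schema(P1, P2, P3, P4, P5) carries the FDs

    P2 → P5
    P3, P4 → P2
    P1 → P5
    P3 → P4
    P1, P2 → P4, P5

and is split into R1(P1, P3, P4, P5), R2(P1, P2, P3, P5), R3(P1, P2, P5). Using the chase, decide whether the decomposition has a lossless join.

Yes

Chase test. Columns are P1, P2, P3, P4, P5; row i has aⱼ where attribute j ∈ Ri, else bᵢⱼ.
Initial tableau (one row per fragment):
  row 1: a1 b12 a3 a4 a5
  row 2: a1 a2 a3 b24 a5
  row 3: a1 a2 b33 b34 a5
Rows 1 and 2 agree on P3; apply P3→P4 and equate their P4 entries.
Rows 2 and 3 agree on P1, P2; apply P1, P2→P4, P5 and equate their P4, P5 entries.
Rows 1 and 2 agree on P3, P4; apply P3, P4→P2 and equate their P2 entries.
Row 1 is now all distinguished symbols — the join is lossless.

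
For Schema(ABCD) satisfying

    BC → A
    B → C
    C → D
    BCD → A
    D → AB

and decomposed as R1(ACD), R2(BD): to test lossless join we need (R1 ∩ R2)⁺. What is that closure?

R1 ∩ R2 = {D}.
D → AB applies, adding AB
B → C applies, adding C
Closure: {ABCD}.

ABCD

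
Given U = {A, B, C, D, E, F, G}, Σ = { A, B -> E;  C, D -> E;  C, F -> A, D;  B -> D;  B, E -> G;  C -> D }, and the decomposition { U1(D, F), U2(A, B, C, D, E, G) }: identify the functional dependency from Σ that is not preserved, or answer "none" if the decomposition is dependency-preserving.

C, F -> A, D

Check C, F → A, D: no single fragment contains all of {A, C, D, F}, and the restricted closure of {C, F} across the fragments never reaches {A, D}.
A, B → E is preserved.
C, D → E is preserved.
B → D is preserved.
B, E → G is preserved.
C → D is preserved.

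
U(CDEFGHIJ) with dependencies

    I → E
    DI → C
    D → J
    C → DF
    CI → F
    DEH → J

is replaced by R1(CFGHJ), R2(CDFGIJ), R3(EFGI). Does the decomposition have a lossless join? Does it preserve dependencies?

lossy but dependency-preserving

Lossless test (chase): Rows 2 and 3 agree on I; apply I→E and equate their E entries. Rows 1 and 2 agree on C; apply C→DF and equate their DF entries. No row becomes fully distinguished — the join is lossy.
Dependency preservation: DEH → J is not contained in any single fragment, but the restricted closure of its left-hand side across the fragments still reaches the right-hand side; the remaining FDs each lie inside some fragment. All dependencies are preserved.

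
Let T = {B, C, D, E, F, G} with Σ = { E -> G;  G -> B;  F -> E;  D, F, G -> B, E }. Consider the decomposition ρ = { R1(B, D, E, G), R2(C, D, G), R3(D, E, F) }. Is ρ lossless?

No

Chase test. Columns are B, C, D, E, F, G; row i has aⱼ where attribute j ∈ Ri, else bᵢⱼ.
Initial tableau (one row per fragment):
  row 1: a1 b12 a3 a4 b15 a6
  row 2: b21 a2 a3 b24 b25 a6
  row 3: b31 b32 a3 a4 a5 b36
Rows 1 and 3 agree on E; apply E→G and equate their G entries.
Rows 1 and 2 agree on G; apply G→B and equate their B entries.
Rows 1 and 3 agree on G; apply G→B and equate their B entries.
No row becomes fully distinguished — the join is lossy.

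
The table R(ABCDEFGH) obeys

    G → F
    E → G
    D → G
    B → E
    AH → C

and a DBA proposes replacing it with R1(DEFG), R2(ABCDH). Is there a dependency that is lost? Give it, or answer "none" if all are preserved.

B → E

Check B → E: no single fragment contains all of {BE}, and the restricted closure of {B} across the fragments never reaches {E}.
G → F is preserved.
E → G is preserved.
D → G is preserved.
AH → C is preserved.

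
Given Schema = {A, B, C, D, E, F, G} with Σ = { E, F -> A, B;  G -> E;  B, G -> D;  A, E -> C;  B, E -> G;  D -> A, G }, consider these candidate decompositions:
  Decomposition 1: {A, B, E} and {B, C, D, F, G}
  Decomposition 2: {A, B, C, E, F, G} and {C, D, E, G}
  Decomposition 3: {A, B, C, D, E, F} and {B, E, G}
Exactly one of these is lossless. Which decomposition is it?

Decomposition 3

Decomposition 1: common = {B}, closure = {B} → lossy.
Decomposition 2: common = {C, E, G}, closure = {C, E, G} → lossy.
Decomposition 3: common = {B, E}, closure = {A, B, C, D, E, G} → lossless.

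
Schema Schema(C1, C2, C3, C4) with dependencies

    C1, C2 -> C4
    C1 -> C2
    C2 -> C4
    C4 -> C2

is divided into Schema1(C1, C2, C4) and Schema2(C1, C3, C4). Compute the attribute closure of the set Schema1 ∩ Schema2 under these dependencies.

C1, C2, C4

Schema1 ∩ Schema2 = {C1, C4}.
C1 → C2 applies, adding C2
Closure: {C1, C2, C4}.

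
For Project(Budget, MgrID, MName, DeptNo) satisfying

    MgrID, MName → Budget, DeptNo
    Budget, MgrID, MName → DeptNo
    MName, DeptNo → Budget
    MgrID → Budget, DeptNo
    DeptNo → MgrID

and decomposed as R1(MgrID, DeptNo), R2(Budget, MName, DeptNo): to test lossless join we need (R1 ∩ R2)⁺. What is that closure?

Budget, MgrID, DeptNo

R1 ∩ R2 = {DeptNo}.
DeptNo → MgrID applies, adding MgrID
MgrID → Budget, DeptNo applies, adding Budget
Closure: {Budget, MgrID, DeptNo}.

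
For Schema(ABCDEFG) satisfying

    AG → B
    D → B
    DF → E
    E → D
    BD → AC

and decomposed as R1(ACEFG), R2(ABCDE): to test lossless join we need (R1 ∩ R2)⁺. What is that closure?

R1 ∩ R2 = {ACE}.
E → D applies, adding D
D → B applies, adding B
Closure: {ABCDE}.

ABCDE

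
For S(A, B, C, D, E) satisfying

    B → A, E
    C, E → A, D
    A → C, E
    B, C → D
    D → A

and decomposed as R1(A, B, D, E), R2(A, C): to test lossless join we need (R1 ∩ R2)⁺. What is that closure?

R1 ∩ R2 = {A}.
A → C, E applies, adding C, E
C, E → A, D applies, adding D
Closure: {A, C, D, E}.

A, C, D, E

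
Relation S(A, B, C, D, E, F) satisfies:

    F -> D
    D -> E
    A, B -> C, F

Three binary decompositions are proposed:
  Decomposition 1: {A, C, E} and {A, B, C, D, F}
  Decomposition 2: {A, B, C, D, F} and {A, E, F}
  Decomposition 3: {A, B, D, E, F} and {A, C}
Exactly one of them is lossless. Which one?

Decomposition 2

Decomposition 1: common = {A, C}, closure = {A, C} → lossy.
Decomposition 2: common = {A, F}, closure = {A, D, E, F} → lossless.
Decomposition 3: common = {A}, closure = {A} → lossy.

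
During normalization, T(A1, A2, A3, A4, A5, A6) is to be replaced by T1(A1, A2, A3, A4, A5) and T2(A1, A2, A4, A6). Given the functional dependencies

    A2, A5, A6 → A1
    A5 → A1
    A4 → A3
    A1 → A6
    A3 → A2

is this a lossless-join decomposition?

Common attributes: T1 ∩ T2 = {A1, A2, A4}.
Closure of {A1, A2, A4}: A4 → A3 applies, adding A3; A1 → A6 applies, adding A6. So (A1, A2, A4)⁺ = {A1, A2, A3, A4, A6}.
This closure contains every attribute of T2, so T1 ∩ T2 → T2. The join is lossless.

Yes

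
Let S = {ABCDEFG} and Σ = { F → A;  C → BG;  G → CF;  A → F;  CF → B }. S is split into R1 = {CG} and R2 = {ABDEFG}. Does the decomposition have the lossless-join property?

Common attributes: R1 ∩ R2 = {G}.
Closure of {G}: G → CF applies, adding CF; CF → B applies, adding B; F → A applies, adding A. So (G)⁺ = {ABCFG}.
This closure contains every attribute of R1, so R1 ∩ R2 → R1. The join is lossless.

Yes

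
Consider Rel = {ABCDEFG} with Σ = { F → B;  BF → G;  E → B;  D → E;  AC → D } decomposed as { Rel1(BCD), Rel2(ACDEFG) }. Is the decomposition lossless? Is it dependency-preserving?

Lossless test: (CD)⁺ = {BCDE}, which contains all of one fragment — lossless.
Dependency preservation: the restricted closure of {F} across the fragments never reaches {B}, so F → B cannot be enforced without a join — not preserved.

lossless but not dependency-preserving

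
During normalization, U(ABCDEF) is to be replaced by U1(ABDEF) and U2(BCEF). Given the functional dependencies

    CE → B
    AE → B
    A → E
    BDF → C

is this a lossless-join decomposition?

Common attributes: U1 ∩ U2 = {BEF}.
No dependency enlarges {BEF}, so (BEF)⁺ = {BEF}.
The closure contains neither all of U1 = {ABDEF} nor all of U2 = {BCEF}, so the common attributes are not a superkey of either fragment. The join is lossy.

No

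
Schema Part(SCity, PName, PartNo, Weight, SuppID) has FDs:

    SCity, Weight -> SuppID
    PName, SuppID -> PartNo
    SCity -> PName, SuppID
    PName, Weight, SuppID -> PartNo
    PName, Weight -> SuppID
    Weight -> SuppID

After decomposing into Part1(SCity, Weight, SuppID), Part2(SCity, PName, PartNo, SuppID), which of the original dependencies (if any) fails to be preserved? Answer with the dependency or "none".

SCity, Weight → SuppID lies within Part1.
PName, SuppID → PartNo lies within Part2.
SCity → PName, SuppID lies within Part2.
PName, Weight, SuppID → PartNo: restricted closure across fragments reaches PartNo.
PName, Weight → SuppID: restricted closure across fragments reaches SuppID.
Weight → SuppID lies within Part1.
Every dependency is enforceable on the fragments, so the decomposition is dependency-preserving.

none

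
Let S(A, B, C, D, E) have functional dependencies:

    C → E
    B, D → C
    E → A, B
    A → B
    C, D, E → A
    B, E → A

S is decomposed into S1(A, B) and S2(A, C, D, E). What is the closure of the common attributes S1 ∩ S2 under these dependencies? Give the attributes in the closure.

A, B

S1 ∩ S2 = {A}.
A → B applies, adding B
Closure: {A, B}.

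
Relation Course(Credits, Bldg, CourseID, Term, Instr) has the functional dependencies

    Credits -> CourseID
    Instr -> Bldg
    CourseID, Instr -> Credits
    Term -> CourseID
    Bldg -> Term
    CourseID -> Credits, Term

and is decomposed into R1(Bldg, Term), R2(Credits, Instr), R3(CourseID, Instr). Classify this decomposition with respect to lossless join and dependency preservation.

Lossless test (chase): Rows 2 and 3 agree on Instr; apply Instr→Bldg and equate their Bldg entries. Rows 2 and 3 agree on Bldg; apply Bldg→Term and equate their Term entries. Rows 2 and 3 agree on Term; apply Term→CourseID and equate their CourseID entries. Rows 2 and 3 agree on CourseID; apply CourseID→Credits, Term and equate their Credits, Term entries. No row becomes fully distinguished — the join is lossy.
Dependency preservation: the restricted closure of {Credits} across the fragments never reaches {CourseID}, so Credits → CourseID cannot be enforced without a join — not preserved.

lossy and not dependency-preserving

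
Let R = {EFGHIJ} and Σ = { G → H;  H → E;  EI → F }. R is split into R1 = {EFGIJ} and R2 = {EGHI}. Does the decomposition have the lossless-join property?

Yes

Common attributes: R1 ∩ R2 = {EGI}.
Closure of {EGI}: G → H applies, adding H; EI → F applies, adding F. So (EGI)⁺ = {EFGHI}.
This closure contains every attribute of R2, so R1 ∩ R2 → R2. The join is lossless.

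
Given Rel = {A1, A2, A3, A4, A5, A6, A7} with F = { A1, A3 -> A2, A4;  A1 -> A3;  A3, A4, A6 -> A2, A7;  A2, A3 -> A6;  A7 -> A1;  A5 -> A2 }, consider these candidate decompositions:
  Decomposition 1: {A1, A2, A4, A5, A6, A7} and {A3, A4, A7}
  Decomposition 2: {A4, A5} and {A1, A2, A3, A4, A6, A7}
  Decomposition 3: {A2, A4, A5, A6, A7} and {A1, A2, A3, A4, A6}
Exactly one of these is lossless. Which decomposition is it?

Decomposition 1

Decomposition 1: common = {A4, A7}, closure = {A1, A2, A3, A4, A6, A7} → lossless.
Decomposition 2: common = {A4}, closure = {A4} → lossy.
Decomposition 3: common = {A2, A4, A6}, closure = {A2, A4, A6} → lossy.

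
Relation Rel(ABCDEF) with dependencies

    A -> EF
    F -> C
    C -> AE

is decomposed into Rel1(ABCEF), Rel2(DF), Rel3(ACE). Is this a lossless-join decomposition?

No

Chase test. Columns are ABCDEF; row i has aⱼ where attribute j ∈ Reli, else bᵢⱼ.
Initial tableau (one row per fragment):
  row 1: a1 a2 a3 b14 a5 a6
  row 2: b21 b22 b23 a4 b25 a6
  row 3: a1 b32 a3 b34 a5 b36
Rows 1 and 3 agree on A; apply A→EF and equate their EF entries.
Rows 1 and 2 agree on F; apply F→C and equate their C entries.
Rows 1 and 2 agree on C; apply C→AE and equate their AE entries.
No row becomes fully distinguished — the join is lossy.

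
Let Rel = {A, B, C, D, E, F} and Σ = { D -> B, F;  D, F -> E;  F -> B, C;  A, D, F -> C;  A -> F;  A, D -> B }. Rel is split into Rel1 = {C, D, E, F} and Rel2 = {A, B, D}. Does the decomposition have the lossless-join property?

Yes

Common attributes: Rel1 ∩ Rel2 = {D}.
Closure of {D}: D → B, F applies, adding B, F; D, F → E applies, adding E; F → B, C applies, adding C. So (D)⁺ = {B, C, D, E, F}.
This closure contains every attribute of Rel1, so Rel1 ∩ Rel2 → Rel1. The join is lossless.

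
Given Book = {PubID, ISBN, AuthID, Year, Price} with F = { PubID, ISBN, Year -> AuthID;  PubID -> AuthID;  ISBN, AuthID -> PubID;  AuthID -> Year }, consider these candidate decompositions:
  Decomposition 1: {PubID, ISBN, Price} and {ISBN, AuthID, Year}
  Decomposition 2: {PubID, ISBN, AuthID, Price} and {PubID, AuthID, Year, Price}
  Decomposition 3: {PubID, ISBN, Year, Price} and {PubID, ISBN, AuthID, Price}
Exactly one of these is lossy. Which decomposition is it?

Decomposition 1

Decomposition 1: common = {ISBN}, closure = {ISBN} → lossy.
Decomposition 2: common = {PubID, AuthID, Price}, closure = {PubID, AuthID, Year, Price} → lossless.
Decomposition 3: common = {PubID, ISBN, Price}, closure = {PubID, ISBN, AuthID, Year, Price} → lossless.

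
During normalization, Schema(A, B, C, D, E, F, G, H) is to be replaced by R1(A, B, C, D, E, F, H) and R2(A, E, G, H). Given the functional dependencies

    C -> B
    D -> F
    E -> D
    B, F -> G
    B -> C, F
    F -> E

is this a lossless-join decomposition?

No

Common attributes: R1 ∩ R2 = {A, E, H}.
Closure of {A, E, H}: E → D applies, adding D; D → F applies, adding F. So (A, E, H)⁺ = {A, D, E, F, H}.
The closure contains neither all of R1 = {A, B, C, D, E, F, H} nor all of R2 = {A, E, G, H}, so the common attributes are not a superkey of either fragment. The join is lossy.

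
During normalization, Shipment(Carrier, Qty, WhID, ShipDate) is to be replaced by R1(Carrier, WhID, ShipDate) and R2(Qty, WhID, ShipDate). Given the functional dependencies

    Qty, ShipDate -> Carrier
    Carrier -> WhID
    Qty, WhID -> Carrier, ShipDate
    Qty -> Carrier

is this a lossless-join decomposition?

No

Common attributes: R1 ∩ R2 = {WhID, ShipDate}.
No dependency enlarges {WhID, ShipDate}, so (WhID, ShipDate)⁺ = {WhID, ShipDate}.
The closure contains neither all of R1 = {Carrier, WhID, ShipDate} nor all of R2 = {Qty, WhID, ShipDate}, so the common attributes are not a superkey of either fragment. The join is lossy.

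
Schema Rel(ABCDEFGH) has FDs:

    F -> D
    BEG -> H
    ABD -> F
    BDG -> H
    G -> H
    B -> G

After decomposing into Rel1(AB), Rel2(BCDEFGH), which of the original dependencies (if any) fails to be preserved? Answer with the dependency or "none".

Check ABD → F: no single fragment contains all of {ABDF}, and the restricted closure of {ABD} across the fragments never reaches {F}.
F → D is preserved.
BEG → H is preserved.
BDG → H is preserved.
G → H is preserved.
B → G is preserved.

ABD -> F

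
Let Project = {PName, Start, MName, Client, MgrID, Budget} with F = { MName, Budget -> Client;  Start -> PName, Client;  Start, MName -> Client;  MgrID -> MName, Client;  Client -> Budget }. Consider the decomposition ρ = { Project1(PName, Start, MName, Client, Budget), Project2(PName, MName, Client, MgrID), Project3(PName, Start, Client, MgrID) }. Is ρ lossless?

Yes

Chase test. Columns are PName, Start, MName, Client, MgrID, Budget; row i has aⱼ where attribute j ∈ Projecti, else bᵢⱼ.
Initial tableau (one row per fragment):
  row 1: a1 a2 a3 a4 b15 a6
  row 2: a1 b22 a3 a4 a5 b26
  row 3: a1 a2 b33 a4 a5 b36
Rows 2 and 3 agree on MgrID; apply MgrID→MName, Client and equate their MName, Client entries.
Rows 1 and 2 agree on Client; apply Client→Budget and equate their Budget entries.
Rows 1 and 3 agree on Client; apply Client→Budget and equate their Budget entries.
Row 3 is now all distinguished symbols — the join is lossless.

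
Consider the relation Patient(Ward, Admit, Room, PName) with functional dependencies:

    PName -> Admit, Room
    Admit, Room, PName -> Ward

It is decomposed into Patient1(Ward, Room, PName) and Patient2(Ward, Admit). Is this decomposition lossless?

Common attributes: Patient1 ∩ Patient2 = {Ward}.
No dependency enlarges {Ward}, so (Ward)⁺ = {Ward}.
The closure contains neither all of Patient1 = {Ward, Room, PName} nor all of Patient2 = {Ward, Admit}, so the common attributes are not a superkey of either fragment. The join is lossy.

No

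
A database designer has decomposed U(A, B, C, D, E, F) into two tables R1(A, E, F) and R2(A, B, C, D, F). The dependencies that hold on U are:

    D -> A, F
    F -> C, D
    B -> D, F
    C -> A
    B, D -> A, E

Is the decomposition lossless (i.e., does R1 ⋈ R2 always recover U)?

Common attributes: R1 ∩ R2 = {A, F}.
Closure of {A, F}: F → C, D applies, adding C, D. So (A, F)⁺ = {A, C, D, F}.
The closure contains neither all of R1 = {A, E, F} nor all of R2 = {A, B, C, D, F}, so the common attributes are not a superkey of either fragment. The join is lossy.

No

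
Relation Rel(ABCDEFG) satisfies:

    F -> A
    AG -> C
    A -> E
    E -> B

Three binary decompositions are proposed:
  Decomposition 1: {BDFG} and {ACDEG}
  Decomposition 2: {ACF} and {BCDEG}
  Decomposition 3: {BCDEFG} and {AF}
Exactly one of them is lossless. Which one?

Decomposition 1: common = {DG}, closure = {DG} → lossy.
Decomposition 2: common = {C}, closure = {C} → lossy.
Decomposition 3: common = {F}, closure = {ABEF} → lossless.

Decomposition 3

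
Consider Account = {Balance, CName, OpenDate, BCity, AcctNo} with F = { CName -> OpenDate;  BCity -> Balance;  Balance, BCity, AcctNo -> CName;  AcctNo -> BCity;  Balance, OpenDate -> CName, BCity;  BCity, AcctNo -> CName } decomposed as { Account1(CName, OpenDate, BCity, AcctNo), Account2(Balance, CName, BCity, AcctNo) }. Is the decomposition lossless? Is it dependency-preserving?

Lossless test: (CName, BCity, AcctNo)⁺ = {Balance, CName, OpenDate, BCity, AcctNo}, which contains all of one fragment — lossless.
Dependency preservation: the restricted closure of {Balance, OpenDate} across the fragments never reaches {CName, BCity}, so Balance, OpenDate → CName, BCity cannot be enforced without a join — not preserved.

lossless but not dependency-preserving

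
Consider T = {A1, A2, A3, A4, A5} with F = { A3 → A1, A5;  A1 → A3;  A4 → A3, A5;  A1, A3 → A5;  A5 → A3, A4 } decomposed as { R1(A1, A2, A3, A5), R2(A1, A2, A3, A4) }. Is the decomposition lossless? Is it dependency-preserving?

lossless and dependency-preserving

Lossless test: (A1, A2, A3)⁺ = {A1, A2, A3, A4, A5}, which contains all of one fragment — lossless.
Dependency preservation: A4 → A3, A5; A5 → A3, A4 are not contained in any single fragment, but the restricted closure of each left-hand side across the fragments still reaches the right-hand side; the remaining FDs each lie inside some fragment. All dependencies are preserved.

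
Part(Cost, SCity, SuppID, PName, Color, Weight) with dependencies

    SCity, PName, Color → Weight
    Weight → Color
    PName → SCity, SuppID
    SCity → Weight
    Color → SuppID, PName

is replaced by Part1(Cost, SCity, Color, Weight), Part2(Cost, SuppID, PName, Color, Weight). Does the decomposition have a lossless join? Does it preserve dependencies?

lossless and dependency-preserving

Lossless test: (Cost, Color, Weight)⁺ = {Cost, SCity, SuppID, PName, Color, Weight}, which contains all of one fragment — lossless.
Dependency preservation: SCity, PName, Color → Weight; PName → SCity, SuppID are not contained in any single fragment, but the restricted closure of each left-hand side across the fragments still reaches the right-hand side; the remaining FDs each lie inside some fragment. All dependencies are preserved.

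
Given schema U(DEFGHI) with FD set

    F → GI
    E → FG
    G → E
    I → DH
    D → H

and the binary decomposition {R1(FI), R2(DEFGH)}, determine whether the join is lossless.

Common attributes: R1 ∩ R2 = {F}.
Closure of {F}: F → GI applies, adding GI; G → E applies, adding E; I → DH applies, adding DH. So (F)⁺ = {DEFGHI}.
This closure contains every attribute of R1, so R1 ∩ R2 → R1. The join is lossless.

Yes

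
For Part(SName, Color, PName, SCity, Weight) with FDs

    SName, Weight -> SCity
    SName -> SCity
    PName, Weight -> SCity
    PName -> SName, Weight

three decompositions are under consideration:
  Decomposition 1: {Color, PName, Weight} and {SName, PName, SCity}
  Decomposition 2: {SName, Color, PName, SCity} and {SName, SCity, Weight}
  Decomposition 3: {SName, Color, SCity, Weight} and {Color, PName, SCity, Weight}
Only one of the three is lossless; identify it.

Decomposition 1: common = {PName}, closure = {SName, PName, SCity, Weight} → lossless.
Decomposition 2: common = {SName, SCity}, closure = {SName, SCity} → lossy.
Decomposition 3: common = {Color, SCity, Weight}, closure = {Color, SCity, Weight} → lossy.

Decomposition 1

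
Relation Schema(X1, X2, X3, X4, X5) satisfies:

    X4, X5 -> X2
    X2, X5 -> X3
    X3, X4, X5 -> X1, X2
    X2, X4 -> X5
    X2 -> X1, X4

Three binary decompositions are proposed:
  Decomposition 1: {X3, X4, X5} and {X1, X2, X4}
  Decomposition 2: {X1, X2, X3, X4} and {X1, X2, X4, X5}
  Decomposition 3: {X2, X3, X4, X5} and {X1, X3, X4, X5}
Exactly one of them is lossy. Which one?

Decomposition 1

Decomposition 1: common = {X4}, closure = {X4} → lossy.
Decomposition 2: common = {X1, X2, X4}, closure = {X1, X2, X3, X4, X5} → lossless.
Decomposition 3: common = {X3, X4, X5}, closure = {X1, X2, X3, X4, X5} → lossless.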